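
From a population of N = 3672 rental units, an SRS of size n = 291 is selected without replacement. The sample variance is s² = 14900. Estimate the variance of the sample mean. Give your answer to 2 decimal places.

Under SRS without replacement, Var(ȳ) = (1 − f)·s²/n with f = n/N = 291/3672 = 0.07924837.
Var(ȳ) = (1 − 0.07924837)·14900/291 = 0.92075163·51.202749 = 47.145015.

47.15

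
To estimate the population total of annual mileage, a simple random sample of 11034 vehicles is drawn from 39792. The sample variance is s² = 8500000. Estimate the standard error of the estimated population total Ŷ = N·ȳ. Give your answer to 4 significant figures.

Var(Ŷ) = N²·Var(ȳ) = N²·(1 − n/N)·s²/n.
f = 11034/39792 = 0.27729192; Var(ȳ) = 0.72270808·8500000/11034 = 556.73543.
Var(Ŷ) = 39792² · 556.73543 = 8.815367 × 10^11.
SE(Ŷ) = √(8.815367 × 10^11) = 938900.

938900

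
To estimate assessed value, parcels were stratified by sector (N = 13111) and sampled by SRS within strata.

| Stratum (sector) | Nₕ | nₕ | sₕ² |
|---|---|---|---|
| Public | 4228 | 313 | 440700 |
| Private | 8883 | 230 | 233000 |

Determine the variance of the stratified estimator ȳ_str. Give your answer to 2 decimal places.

588.56

Var(ȳ_str) = Σₕ Wₕ²(1 − fₕ)sₕ²/nₕ with Wₕ = Nₕ/N, N = 13111.
Public: Wₕ = 0.32247731; term = 0.32247731²·(1 − 0.07403027)·440700/313 = 135.57944.
Private: Wₕ = 0.67752269; term = 0.67752269²·(1 − 0.02589215)·233000/230 = 452.98395.
Sum = 588.56339.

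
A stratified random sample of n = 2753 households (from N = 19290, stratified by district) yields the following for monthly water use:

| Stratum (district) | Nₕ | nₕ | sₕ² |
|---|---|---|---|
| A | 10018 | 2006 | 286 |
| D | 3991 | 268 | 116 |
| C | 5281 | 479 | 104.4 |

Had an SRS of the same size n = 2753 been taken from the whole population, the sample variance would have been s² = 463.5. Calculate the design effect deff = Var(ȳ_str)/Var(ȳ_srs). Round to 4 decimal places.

0.4357

Var(ȳ_str) = Σ Wₕ²(1−fₕ)sₕ²/nₕ with Wₕ = Nₕ/19290:
  A: (10018/19290)²·(1−2006/10018)·286/2006 = 0.030753363
  D: (3991/19290)²·(1−268/3991)·116/268 = 0.017283572
  C: (5281/19290)²·(1−479/5281)·104.4/479 = 0.014853844
  → Var(ȳ_str) = 0.062890779.
Var(ȳ_srs) = (1 − 2753/19290)·463.5/2753 = 0.14433379.
deff = 0.062890779 / 0.14433379 = 0.4357.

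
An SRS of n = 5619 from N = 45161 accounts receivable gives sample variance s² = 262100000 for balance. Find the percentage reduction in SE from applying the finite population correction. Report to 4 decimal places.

f = n/N = 5619/45161 = 0.12442151.
SE_no-fpc = √(s²/n) = 215.97525; SE_fpc = √((1−f)s²/n) = 202.09312.
Ratio = √(1−f) = 0.93572351. Reduction = 100·(1 − 0.93572351) = 6.4276%.

6.4276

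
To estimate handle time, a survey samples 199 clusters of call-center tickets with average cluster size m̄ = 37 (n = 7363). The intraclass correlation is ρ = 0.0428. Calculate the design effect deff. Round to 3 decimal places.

deff = 1 + (37 − 1)·0.0428 = 1 + 1.5408 = 2.5408.

2.541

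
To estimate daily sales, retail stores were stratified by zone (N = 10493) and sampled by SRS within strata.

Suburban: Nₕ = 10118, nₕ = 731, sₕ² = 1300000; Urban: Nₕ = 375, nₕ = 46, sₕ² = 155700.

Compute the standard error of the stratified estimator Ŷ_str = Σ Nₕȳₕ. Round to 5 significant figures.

411490

Var(Ŷ_str) = Σₕ Nₕ²(1 − fₕ)sₕ²/nₕ.
Suburban: 10118²·(1 − 731/10118)·1300000/731 = 1.6890693 × 10^11.
Urban: 375²·(1 − 46/375)·155700/46 = 4.1759755 × 10^8.
Sum = 1.6932453 × 10^11.
SE = √(1.6932453 × 10^11) = 411490.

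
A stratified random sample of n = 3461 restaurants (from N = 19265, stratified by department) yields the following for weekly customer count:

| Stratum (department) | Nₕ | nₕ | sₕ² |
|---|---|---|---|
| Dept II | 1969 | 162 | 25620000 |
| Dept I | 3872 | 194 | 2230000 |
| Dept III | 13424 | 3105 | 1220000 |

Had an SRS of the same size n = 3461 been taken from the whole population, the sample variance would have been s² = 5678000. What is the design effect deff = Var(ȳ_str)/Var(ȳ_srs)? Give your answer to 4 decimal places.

1.5632

Var(ȳ_str) = Σ Wₕ²(1−fₕ)sₕ²/nₕ with Wₕ = Nₕ/19265:
  Dept II: (1969/19265)²·(1−162/1969)·25620000/162 = 1516.1073
  Dept I: (3872/19265)²·(1−194/3872)·2230000/194 = 441.07473
  Dept III: (13424/19265)²·(1−3105/13424)·1220000/3105 = 146.64922
  → Var(ȳ_str) = 2103.8313.
Var(ȳ_srs) = (1 − 3461/19265)·5678000/3461 = 1345.8349.
deff = 2103.8313 / 1345.8349 = 1.5632.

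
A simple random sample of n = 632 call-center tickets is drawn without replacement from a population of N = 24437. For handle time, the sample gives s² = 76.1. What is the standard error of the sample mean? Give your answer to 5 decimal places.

Under SRS without replacement, Var(ȳ) = (1 − f)·s²/n with f = n/N = 632/24437 = 0.02586242.
Var(ȳ) = (1 − 0.02586242)·76.1/632 = 0.97413758·0.12041139 = 0.11729726.
SE(ȳ) = √(0.11729726) = 0.34249.

0.34249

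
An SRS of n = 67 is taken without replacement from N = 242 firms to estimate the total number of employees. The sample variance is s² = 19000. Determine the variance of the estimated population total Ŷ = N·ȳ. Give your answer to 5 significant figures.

1.2010 × 10^7

Var(Ŷ) = N²·Var(ȳ) = N²·(1 − n/N)·s²/n.
f = 67/242 = 0.27685950; Var(ȳ) = 0.72314050·19000/67 = 205.06969.
Var(Ŷ) = 242² · 205.06969 = 1.2009701 × 10^7.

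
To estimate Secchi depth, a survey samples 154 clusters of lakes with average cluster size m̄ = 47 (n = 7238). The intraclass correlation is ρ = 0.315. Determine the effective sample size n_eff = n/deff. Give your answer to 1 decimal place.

467.3

deff = 1 + (47 − 1)·0.315 = 1 + 14.49 = 15.49.
n_eff = 7238 / 15.49 = 467.3.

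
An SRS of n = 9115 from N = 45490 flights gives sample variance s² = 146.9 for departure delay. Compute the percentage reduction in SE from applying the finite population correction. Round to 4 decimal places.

10.5782

f = n/N = 9115/45490 = 0.20037371.
SE_no-fpc = √(s²/n) = 0.12694996; SE_fpc = √((1−f)s²/n) = 0.11352097.
Ratio = √(1−f) = 0.89421826. Reduction = 100·(1 − 0.89421826) = 10.5782%.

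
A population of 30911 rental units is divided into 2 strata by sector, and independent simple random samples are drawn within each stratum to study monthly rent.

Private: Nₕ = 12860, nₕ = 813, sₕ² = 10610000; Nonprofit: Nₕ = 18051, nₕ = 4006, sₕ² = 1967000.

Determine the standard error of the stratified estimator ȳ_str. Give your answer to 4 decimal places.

Var(ȳ_str) = Σₕ Wₕ²(1 − fₕ)sₕ²/nₕ with Wₕ = Nₕ/N, N = 30911.
Private: Wₕ = 0.41603313; term = 0.41603313²·(1 − 0.06321928)·10610000/813 = 2116.0143.
Nonprofit: Wₕ = 0.58396687; term = 0.58396687²·(1 − 0.22192676)·1967000/4006 = 130.28377.
Sum = 2246.2981.
SE = √(2246.2981) = 47.3951.

47.3951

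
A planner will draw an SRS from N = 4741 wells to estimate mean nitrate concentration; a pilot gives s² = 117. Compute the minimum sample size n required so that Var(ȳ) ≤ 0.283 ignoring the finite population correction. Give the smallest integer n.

Without fpc, n₀ = s²/D = 117/0.283 = 413.4276.
Rounding up, n = 414.

414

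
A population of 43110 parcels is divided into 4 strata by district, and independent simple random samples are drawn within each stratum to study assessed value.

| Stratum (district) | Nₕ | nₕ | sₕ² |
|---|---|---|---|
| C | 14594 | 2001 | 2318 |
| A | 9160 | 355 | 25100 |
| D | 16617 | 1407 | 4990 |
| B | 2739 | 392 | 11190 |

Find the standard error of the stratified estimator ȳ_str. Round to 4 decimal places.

Var(ȳ_str) = Σₕ Wₕ²(1 − fₕ)sₕ²/nₕ with Wₕ = Nₕ/N, N = 43110.
C: Wₕ = 0.33852934; term = 0.33852934²·(1 − 0.13711114)·2318/2001 = 0.11455495.
A: Wₕ = 0.21247970; term = 0.21247970²·(1 − 0.03875546)·25100/355 = 3.0684154.
D: Wₕ = 0.38545581; term = 0.38545581²·(1 − 0.08467232)·4990/1407 = 0.48231663.
B: Wₕ = 0.06353514; term = 0.06353514²·(1 − 0.14311793)·11190/392 = 0.098739994.
Sum = 3.764027.
SE = √(3.764027) = 1.9401.

1.9401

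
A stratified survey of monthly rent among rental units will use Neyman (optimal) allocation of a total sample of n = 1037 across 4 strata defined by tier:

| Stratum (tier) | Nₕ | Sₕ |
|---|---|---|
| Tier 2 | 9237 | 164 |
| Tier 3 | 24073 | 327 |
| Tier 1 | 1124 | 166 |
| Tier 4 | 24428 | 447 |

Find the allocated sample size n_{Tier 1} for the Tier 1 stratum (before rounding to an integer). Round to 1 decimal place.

Neyman allocation: nₕ = n·NₕSₕ / Σⱼ NⱼSⱼ.
Σ NⱼSⱼ = 9237·164 + 24073·327 + 1124·166 + 24428·447 = 2.0492639 × 10^7.
n_{Tier 1} = 1037·1124·166 / (2.0492639 × 10^7) = 9.4.

9.4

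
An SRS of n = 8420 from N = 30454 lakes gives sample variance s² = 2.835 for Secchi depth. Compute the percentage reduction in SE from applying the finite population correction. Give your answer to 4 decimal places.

14.9402

f = n/N = 8420/30454 = 0.27648256.
SE_no-fpc = √(s²/n) = 0.018349342; SE_fpc = √((1−f)s²/n) = 0.015607918.
Ratio = √(1−f) = 0.85059828. Reduction = 100·(1 − 0.85059828) = 14.9402%.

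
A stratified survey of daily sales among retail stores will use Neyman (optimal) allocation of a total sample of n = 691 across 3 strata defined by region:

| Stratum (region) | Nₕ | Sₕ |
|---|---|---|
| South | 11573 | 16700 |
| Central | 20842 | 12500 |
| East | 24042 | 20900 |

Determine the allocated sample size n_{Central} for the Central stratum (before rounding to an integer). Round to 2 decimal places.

188.25

Neyman allocation: nₕ = n·NₕSₕ / Σⱼ NⱼSⱼ.
Σ NⱼSⱼ = 11573·16700 + 20842·12500 + 24042·20900 = 9.562719 × 10^8.
n_{Central} = 691·20842·12500 / (9.562719 × 10^8) = 188.25.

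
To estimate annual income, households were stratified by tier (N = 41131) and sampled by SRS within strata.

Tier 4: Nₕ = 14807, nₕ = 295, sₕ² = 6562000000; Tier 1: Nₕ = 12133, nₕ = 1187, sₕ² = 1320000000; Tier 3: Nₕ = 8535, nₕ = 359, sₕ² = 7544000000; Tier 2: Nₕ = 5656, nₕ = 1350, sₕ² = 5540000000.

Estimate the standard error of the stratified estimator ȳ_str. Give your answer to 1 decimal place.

1959.2

Var(ȳ_str) = Σₕ Wₕ²(1 − fₕ)sₕ²/nₕ with Wₕ = Nₕ/N, N = 41131.
Tier 4: Wₕ = 0.35999611; term = 0.35999611²·(1 − 0.01992301)·6562000000/295 = 2.8253355 × 10^6.
Tier 1: Wₕ = 0.29498432; term = 0.29498432²·(1 − 0.09783236)·1320000000/1187 = 87298.809.
Tier 3: Wₕ = 0.20750772; term = 0.20750772²·(1 − 0.04206210)·7544000000/359 = 866788.42.
Tier 2: Wₕ = 0.13751185; term = 0.13751185²·(1 − 0.23868458)·5540000000/1350 = 59077.334.
Sum = 3.8385001 × 10^6.
SE = √(3.8385001 × 10^6) = 1959.2.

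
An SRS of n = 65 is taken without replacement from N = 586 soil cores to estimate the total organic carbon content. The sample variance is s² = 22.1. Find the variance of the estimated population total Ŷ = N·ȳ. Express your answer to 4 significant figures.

Var(Ŷ) = N²·Var(ȳ) = N²·(1 − n/N)·s²/n.
f = 65/586 = 0.11092150; Var(ȳ) = 0.88907850·22.1/65 = 0.30228669.
Var(Ŷ) = 586² · 0.30228669 = 103804.04.

103800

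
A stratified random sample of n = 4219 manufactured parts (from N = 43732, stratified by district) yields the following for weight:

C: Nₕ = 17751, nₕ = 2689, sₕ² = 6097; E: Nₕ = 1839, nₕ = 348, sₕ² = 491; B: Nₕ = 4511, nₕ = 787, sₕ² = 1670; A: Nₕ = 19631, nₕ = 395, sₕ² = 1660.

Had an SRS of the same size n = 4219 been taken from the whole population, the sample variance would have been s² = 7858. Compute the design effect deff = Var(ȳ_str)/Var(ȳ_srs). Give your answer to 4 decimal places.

0.6937

Var(ȳ_str) = Σ Wₕ²(1−fₕ)sₕ²/nₕ with Wₕ = Nₕ/43732:
  C: (17751/43732)²·(1−2689/17751)·6097/2689 = 0.31698023
  E: (1839/43732)²·(1−348/1839)·491/348 = 0.0020228466
  B: (4511/43732)²·(1−787/4511)·1670/787 = 0.018639127
  A: (19631/43732)²·(1−395/19631)·1660/395 = 0.8297925
  → Var(ȳ_str) = 1.1674347.
Var(ȳ_srs) = (1 − 4219/43732)·7858/4219 = 1.6828413.
deff = 1.1674347 / 1.6828413 = 0.6937.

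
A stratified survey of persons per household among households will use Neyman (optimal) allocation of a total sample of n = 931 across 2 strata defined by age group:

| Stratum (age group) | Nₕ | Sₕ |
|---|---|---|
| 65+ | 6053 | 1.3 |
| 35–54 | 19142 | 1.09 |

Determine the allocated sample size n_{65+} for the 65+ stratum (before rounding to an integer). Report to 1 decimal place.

255.0

Neyman allocation: nₕ = n·NₕSₕ / Σⱼ NⱼSⱼ.
Σ NⱼSⱼ = 6053·1.3 + 19142·1.09 = 28733.68.
n_{65+} = 931·6053·1.3 / 28733.68 = 255.0.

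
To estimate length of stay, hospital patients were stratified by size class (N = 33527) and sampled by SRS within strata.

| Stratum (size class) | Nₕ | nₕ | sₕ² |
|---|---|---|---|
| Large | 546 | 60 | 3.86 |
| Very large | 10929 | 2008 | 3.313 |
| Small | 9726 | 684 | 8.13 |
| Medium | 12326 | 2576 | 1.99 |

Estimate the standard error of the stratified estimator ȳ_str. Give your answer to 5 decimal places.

0.03422

Var(ȳ_str) = Σₕ Wₕ²(1 − fₕ)sₕ²/nₕ with Wₕ = Nₕ/N, N = 33527.
Large: Wₕ = 0.01628538; term = 0.01628538²·(1 − 0.10989011)·3.86/60 = 1.5187125 × 10^-5.
Very large: Wₕ = 0.32597608; term = 0.32597608²·(1 − 0.18373136)·3.313/2008 = 1.4310747 × 10^-4.
Small: Wₕ = 0.29009455; term = 0.29009455²·(1 − 0.07032696)·8.13/684 = 9.2991622 × 10^-4.
Medium: Wₕ = 0.36764399; term = 0.36764399²·(1 − 0.20898913)·1.99/2576 = 8.259326 × 10^-5.
Sum = 0.0011708041.
SE = √(0.0011708041) = 0.03422.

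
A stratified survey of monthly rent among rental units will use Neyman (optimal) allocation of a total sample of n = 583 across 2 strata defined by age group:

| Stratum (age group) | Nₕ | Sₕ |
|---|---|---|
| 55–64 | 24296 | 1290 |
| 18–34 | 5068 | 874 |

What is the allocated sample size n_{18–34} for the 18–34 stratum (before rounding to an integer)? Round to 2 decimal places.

Neyman allocation: nₕ = n·NₕSₕ / Σⱼ NⱼSⱼ.
Σ NⱼSⱼ = 24296·1290 + 5068·874 = 3.5771272 × 10^7.
n_{18–34} = 583·5068·874 / (3.5771272 × 10^7) = 72.19.

72.19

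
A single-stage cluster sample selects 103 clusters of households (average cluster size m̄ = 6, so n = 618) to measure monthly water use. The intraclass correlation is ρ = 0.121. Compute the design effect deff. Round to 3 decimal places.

1.605

deff = 1 + (6 − 1)·0.121 = 1 + 0.605 = 1.605.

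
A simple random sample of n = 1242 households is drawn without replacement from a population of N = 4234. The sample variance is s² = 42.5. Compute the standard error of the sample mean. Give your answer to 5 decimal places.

Under SRS without replacement, Var(ȳ) = (1 − f)·s²/n with f = n/N = 1242/4234 = 0.29333963.
Var(ȳ) = (1 − 0.29333963)·42.5/1242 = 0.70666037·0.034219002 = 0.024181212.
SE(ȳ) = √(0.024181212) = 0.15550.

0.15550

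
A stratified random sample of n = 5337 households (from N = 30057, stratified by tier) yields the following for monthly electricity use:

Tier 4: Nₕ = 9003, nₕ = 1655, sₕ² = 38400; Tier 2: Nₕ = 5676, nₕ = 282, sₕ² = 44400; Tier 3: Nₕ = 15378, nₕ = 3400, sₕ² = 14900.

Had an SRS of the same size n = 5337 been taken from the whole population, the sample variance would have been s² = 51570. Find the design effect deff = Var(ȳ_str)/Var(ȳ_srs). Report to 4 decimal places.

0.9976

Var(ȳ_str) = Σ Wₕ²(1−fₕ)sₕ²/nₕ with Wₕ = Nₕ/30057:
  Tier 4: (9003/30057)²·(1−1655/9003)·38400/1655 = 1.6990195
  Tier 2: (5676/30057)²·(1−282/5676)·44400/282 = 5.3357556
  Tier 3: (15378/30057)²·(1−3400/15378)·14900/3400 = 0.89351172
  → Var(ȳ_str) = 7.9282868.
Var(ȳ_srs) = (1 − 5337/30057)·51570/5337 = 7.9469918.
deff = 7.9282868 / 7.9469918 = 0.9976.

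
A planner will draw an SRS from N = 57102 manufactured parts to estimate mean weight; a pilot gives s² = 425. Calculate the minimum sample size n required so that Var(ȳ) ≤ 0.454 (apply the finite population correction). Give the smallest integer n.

Without fpc, n₀ = s²/D = 425/0.454 = 936.1233.
With fpc, (1 − n/N)·s²/n ≤ D requires n ≥ n₀/(1 + n₀/N) = 936.1233/(1 + 936.1233/57102) = 921.0241.
Rounding up, n = 922.

922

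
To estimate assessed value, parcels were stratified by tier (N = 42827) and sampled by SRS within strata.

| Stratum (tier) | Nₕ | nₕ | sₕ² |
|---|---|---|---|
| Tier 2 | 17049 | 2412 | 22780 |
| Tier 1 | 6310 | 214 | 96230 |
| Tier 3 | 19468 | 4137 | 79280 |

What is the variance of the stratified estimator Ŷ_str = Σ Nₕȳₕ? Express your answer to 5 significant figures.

Var(Ŷ_str) = Σₕ Nₕ²(1 − fₕ)sₕ²/nₕ.
Tier 2: 17049²·(1 − 2412/17049)·22780/2412 = 2.3568253 × 10^9.
Tier 1: 6310²·(1 − 214/6310)·96230/214 = 1.729701 × 10^10.
Tier 3: 19468²·(1 − 4137/19468)·79280/4137 = 5.7196564 × 10^9.
Sum = 2.5373492 × 10^10.

2.5373 × 10^10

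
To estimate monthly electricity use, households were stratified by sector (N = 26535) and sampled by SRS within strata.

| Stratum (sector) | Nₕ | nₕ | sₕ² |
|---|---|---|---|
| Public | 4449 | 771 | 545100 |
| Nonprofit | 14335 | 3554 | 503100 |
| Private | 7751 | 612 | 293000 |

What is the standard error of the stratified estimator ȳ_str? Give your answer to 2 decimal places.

Var(ȳ_str) = Σₕ Wₕ²(1 − fₕ)sₕ²/nₕ with Wₕ = Nₕ/N, N = 26535.
Public: Wₕ = 0.16766535; term = 0.16766535²·(1 − 0.17329737)·545100/771 = 16.430764.
Nonprofit: Wₕ = 0.54022989; term = 0.54022989²·(1 − 0.24792466)·503100/3554 = 31.071016.
Private: Wₕ = 0.29210477; term = 0.29210477²·(1 − 0.07895755)·293000/612 = 37.624708.
Sum = 85.126488.
SE = √(85.126488) = 9.23.

9.23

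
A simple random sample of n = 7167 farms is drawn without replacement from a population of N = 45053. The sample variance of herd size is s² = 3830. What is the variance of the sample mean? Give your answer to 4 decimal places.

0.4494

Under SRS without replacement, Var(ȳ) = (1 − f)·s²/n with f = n/N = 7167/45053 = 0.15907931.
Var(ȳ) = (1 − 0.15907931)·3830/7167 = 0.84092069·0.53439375 = 0.44938276.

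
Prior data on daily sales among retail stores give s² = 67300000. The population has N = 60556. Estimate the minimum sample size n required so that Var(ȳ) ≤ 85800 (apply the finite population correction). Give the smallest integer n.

775

Without fpc, n₀ = s²/D = 67300000/85800 = 784.3823.
With fpc, (1 − n/N)·s²/n ≤ D requires n ≥ n₀/(1 + n₀/N) = 784.3823/(1 + 784.3823/60556) = 774.3521.
Rounding up, n = 775.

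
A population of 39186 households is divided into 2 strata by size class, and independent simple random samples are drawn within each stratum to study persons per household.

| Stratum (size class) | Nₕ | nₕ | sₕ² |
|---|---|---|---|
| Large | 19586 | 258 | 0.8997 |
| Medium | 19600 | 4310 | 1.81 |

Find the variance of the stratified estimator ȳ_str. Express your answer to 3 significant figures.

9.42 × 10^-4

Var(ȳ_str) = Σₕ Wₕ²(1 − fₕ)sₕ²/nₕ with Wₕ = Nₕ/N, N = 39186.
Large: Wₕ = 0.49982136; term = 0.49982136²·(1 − 0.01317267)·0.8997/258 = 8.5970373 × 10^-4.
Medium: Wₕ = 0.50017864; term = 0.50017864²·(1 − 0.21989796)·1.81/4310 = 8.1960197 × 10^-5.
Sum = 9.4166393 × 10^-4.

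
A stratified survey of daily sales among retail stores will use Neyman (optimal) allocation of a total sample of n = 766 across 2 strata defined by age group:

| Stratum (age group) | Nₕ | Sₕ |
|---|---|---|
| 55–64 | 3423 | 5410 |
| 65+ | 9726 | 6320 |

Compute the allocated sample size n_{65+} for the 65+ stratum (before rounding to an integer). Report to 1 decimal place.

Neyman allocation: nₕ = n·NₕSₕ / Σⱼ NⱼSⱼ.
Σ NⱼSⱼ = 3423·5410 + 9726·6320 = 7.998675 × 10^7.
n_{65+} = 766·9726·6320 / (7.998675 × 10^7) = 588.7.

588.7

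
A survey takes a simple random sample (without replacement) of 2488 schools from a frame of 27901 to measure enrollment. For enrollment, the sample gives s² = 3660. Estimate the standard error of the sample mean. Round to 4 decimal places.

1.1575

Under SRS without replacement, Var(ȳ) = (1 − f)·s²/n with f = n/N = 2488/27901 = 0.08917243.
Var(ȳ) = (1 − 0.08917243)·3660/2488 = 0.91082757·1.4710611 = 1.339883.
SE(ȳ) = √(1.339883) = 1.1575.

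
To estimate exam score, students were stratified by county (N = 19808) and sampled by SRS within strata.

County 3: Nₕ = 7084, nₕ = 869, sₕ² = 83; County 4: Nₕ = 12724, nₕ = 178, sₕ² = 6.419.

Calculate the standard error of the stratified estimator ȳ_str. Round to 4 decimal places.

Var(ȳ_str) = Σₕ Wₕ²(1 − fₕ)sₕ²/nₕ with Wₕ = Nₕ/N, N = 19808.
County 3: Wₕ = 0.35763328; term = 0.35763328²·(1 − 0.12267081)·83/869 = 0.01071758.
County 4: Wₕ = 0.64236672; term = 0.64236672²·(1 − 0.01398931)·6.419/178 = 0.014672194.
Sum = 0.025389774.
SE = √(0.025389774) = 0.1593.

0.1593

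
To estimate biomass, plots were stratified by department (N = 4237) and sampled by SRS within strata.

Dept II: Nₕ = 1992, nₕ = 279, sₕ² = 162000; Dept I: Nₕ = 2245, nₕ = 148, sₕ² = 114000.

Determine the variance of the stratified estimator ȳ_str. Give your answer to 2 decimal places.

Var(ȳ_str) = Σₕ Wₕ²(1 − fₕ)sₕ²/nₕ with Wₕ = Nₕ/N, N = 4237.
Dept II: Wₕ = 0.47014397; term = 0.47014397²·(1 − 0.14006024)·162000/279 = 110.36734.
Dept I: Wₕ = 0.52985603; term = 0.52985603²·(1 − 0.06592428)·114000/148 = 201.99517.
Sum = 312.36251.

312.36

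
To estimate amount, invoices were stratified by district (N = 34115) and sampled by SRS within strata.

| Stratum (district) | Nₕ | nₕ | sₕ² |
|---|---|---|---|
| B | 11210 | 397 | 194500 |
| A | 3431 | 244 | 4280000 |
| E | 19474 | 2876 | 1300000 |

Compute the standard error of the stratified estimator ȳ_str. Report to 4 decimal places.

Var(ȳ_str) = Σₕ Wₕ²(1 − fₕ)sₕ²/nₕ with Wₕ = Nₕ/N, N = 34115.
B: Wₕ = 0.32859446; term = 0.32859446²·(1 − 0.03541481)·194500/397 = 51.02584.
A: Wₕ = 0.10057160; term = 0.10057160²·(1 − 0.07111629)·4280000/244 = 164.80333.
E: Wₕ = 0.57083394; term = 0.57083394²·(1 − 0.14768409)·1300000/2876 = 125.53784.
Sum = 341.36701.
SE = √(341.36701) = 18.4761.

18.4761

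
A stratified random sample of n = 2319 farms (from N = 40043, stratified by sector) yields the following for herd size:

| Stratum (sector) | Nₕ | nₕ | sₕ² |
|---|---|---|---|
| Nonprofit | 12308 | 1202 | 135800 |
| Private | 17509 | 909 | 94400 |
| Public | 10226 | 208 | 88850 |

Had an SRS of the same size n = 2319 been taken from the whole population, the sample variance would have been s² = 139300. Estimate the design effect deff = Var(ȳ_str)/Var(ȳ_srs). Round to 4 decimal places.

Var(ȳ_str) = Σ Wₕ²(1−fₕ)sₕ²/nₕ with Wₕ = Nₕ/40043:
  Nonprofit: (12308/40043)²·(1−1202/12308)·135800/1202 = 9.6313518
  Private: (17509/40043)²·(1−909/17509)·94400/909 = 18.824538
  Public: (10226/40043)²·(1−208/10226)·88850/208 = 27.291518
  → Var(ȳ_str) = 55.747408.
Var(ȳ_srs) = (1 − 2319/40043)·139300/2319 = 56.590235.
deff = 55.747408 / 56.590235 = 0.9851.

0.9851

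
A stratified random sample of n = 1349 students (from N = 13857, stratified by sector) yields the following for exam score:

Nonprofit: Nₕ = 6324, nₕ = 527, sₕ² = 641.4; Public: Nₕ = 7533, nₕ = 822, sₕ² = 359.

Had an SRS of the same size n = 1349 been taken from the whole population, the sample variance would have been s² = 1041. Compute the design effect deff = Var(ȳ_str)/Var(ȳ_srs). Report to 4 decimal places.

0.4987

Var(ȳ_str) = Σ Wₕ²(1−fₕ)sₕ²/nₕ with Wₕ = Nₕ/13857:
  Nonprofit: (6324/13857)²·(1−527/6324)·641.4/527 = 0.23236733
  Public: (7533/13857)²·(1−822/7533)·359/822 = 0.11498453
  → Var(ȳ_str) = 0.34735186.
Var(ȳ_srs) = (1 − 1349/13857)·1041/1349 = 0.69655824.
deff = 0.34735186 / 0.69655824 = 0.4987.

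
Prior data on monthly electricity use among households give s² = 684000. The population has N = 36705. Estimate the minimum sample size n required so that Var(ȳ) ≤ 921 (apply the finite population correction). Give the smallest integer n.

Without fpc, n₀ = s²/D = 684000/921 = 742.6710.
With fpc, (1 − n/N)·s²/n ≤ D requires n ≥ n₀/(1 + n₀/N) = 742.6710/(1 + 742.6710/36705) = 727.9422.
Rounding up, n = 728.

728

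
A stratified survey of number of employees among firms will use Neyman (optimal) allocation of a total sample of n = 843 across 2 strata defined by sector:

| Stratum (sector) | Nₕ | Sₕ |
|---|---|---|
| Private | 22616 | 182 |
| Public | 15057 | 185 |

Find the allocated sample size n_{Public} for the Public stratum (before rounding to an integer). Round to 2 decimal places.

340.24

Neyman allocation: nₕ = n·NₕSₕ / Σⱼ NⱼSⱼ.
Σ NⱼSⱼ = 22616·182 + 15057·185 = 6.901657 × 10^6.
n_{Public} = 843·15057·185 / (6.901657 × 10^6) = 340.24.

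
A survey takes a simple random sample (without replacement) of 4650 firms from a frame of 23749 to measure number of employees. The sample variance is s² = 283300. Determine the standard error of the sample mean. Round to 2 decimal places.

7.00

Under SRS without replacement, Var(ȳ) = (1 − f)·s²/n with f = n/N = 4650/23749 = 0.19579772.
Var(ȳ) = (1 − 0.19579772)·283300/4650 = 0.80420228·60.924731 = 48.995808.
SE(ȳ) = √(48.995808) = 7.00.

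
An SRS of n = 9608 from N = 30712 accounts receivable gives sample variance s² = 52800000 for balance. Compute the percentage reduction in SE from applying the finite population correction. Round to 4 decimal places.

f = n/N = 9608/30712 = 0.31284189.
SE_no-fpc = √(s²/n) = 74.131103; SE_fpc = √((1−f)s²/n) = 61.450979.
Ratio = √(1−f) = 0.82895001. Reduction = 100·(1 − 0.82895001) = 17.1050%.

17.1050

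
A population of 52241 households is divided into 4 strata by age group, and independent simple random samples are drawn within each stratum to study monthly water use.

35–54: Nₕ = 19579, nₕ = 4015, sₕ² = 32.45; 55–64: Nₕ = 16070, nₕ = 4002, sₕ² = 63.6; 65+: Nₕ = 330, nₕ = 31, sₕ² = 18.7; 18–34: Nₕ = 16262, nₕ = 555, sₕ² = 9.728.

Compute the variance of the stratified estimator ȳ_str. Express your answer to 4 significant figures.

0.003694

Var(ȳ_str) = Σₕ Wₕ²(1 − fₕ)sₕ²/nₕ with Wₕ = Nₕ/N, N = 52241.
35–54: Wₕ = 0.37478226; term = 0.37478226²·(1 − 0.20506665)·32.45/4015 = 9.0243913 × 10^-4.
55–64: Wₕ = 0.30761279; term = 0.30761279²·(1 − 0.24903547)·63.6/4002 = 0.0011292972.
65+: Wₕ = 0.00631688; term = 0.00631688²·(1 − 0.09393939)·18.7/31 = 2.1809318 × 10^-5.
18–34: Wₕ = 0.31128807; term = 0.31128807²·(1 − 0.03412864)·9.728/555 = 0.0016404946.
Sum = 0.0036940402.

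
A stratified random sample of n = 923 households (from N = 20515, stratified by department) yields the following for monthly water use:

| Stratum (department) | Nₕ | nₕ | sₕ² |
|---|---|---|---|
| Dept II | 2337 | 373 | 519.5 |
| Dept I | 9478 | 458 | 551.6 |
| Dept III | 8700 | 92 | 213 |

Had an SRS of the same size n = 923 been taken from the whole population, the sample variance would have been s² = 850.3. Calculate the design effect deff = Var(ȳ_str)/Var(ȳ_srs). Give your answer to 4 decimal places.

Var(ȳ_str) = Σ Wₕ²(1−fₕ)sₕ²/nₕ with Wₕ = Nₕ/20515:
  Dept II: (2337/20515)²·(1−373/2337)·519.5/373 = 0.015189164
  Dept I: (9478/20515)²·(1−458/9478)·551.6/458 = 0.24464648
  Dept III: (8700/20515)²·(1−92/8700)·213/92 = 0.41197441
  → Var(ȳ_str) = 0.67181005.
Var(ȳ_srs) = (1 − 923/20515)·850.3/923 = 0.87978738.
deff = 0.67181005 / 0.87978738 = 0.7636.

0.7636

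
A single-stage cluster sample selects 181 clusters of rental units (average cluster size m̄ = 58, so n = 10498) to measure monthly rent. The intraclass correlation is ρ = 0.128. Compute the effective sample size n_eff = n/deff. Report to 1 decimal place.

deff = 1 + (58 − 1)·0.128 = 1 + 7.296 = 8.296.
n_eff = 10498 / 8.296 = 1265.4.

1265.4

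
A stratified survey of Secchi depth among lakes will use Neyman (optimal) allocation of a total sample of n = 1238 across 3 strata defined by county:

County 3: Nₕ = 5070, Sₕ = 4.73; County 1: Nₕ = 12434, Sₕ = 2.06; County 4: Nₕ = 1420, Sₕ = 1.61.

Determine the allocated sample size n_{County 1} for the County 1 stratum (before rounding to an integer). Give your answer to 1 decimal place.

611.2

Neyman allocation: nₕ = n·NₕSₕ / Σⱼ NⱼSⱼ.
Σ NⱼSⱼ = 5070·4.73 + 12434·2.06 + 1420·1.61 = 51881.34.
n_{County 1} = 1238·12434·2.06 / 51881.34 = 611.2.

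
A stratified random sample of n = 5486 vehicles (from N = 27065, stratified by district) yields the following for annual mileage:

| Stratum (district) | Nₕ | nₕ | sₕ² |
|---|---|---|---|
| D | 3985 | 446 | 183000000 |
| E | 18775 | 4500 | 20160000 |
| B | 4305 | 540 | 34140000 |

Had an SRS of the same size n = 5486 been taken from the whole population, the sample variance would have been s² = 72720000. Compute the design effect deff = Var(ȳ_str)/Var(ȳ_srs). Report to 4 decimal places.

1.0349

Var(ȳ_str) = Σ Wₕ²(1−fₕ)sₕ²/nₕ with Wₕ = Nₕ/27065:
  D: (3985/27065)²·(1−446/3985)·183000000/446 = 7899.6719
  E: (18775/27065)²·(1−4500/18775)·20160000/4500 = 1639.1474
  B: (4305/27065)²·(1−540/4305)·34140000/540 = 1398.9166
  → Var(ȳ_str) = 10937.736.
Var(ȳ_srs) = (1 − 5486/27065)·72720000/5486 = 10568.695.
deff = 10937.736 / 10568.695 = 1.0349.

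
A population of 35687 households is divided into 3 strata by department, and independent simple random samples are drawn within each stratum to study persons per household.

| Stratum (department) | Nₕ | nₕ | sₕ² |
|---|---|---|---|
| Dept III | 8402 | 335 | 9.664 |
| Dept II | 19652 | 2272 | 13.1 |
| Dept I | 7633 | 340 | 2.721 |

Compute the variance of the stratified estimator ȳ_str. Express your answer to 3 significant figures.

Var(ȳ_str) = Σₕ Wₕ²(1 − fₕ)sₕ²/nₕ with Wₕ = Nₕ/N, N = 35687.
Dept III: Wₕ = 0.23543587; term = 0.23543587²·(1 − 0.03987146)·9.664/335 = 0.0015352771.
Dept II: Wₕ = 0.55067672; term = 0.55067672²·(1 − 0.11561164)·13.1/2272 = 0.0015463201.
Dept I: Wₕ = 0.21388741; term = 0.21388741²·(1 − 0.04454343)·2.721/340 = 3.4980903 × 10^-4.
Sum = 0.0034314062.

0.00343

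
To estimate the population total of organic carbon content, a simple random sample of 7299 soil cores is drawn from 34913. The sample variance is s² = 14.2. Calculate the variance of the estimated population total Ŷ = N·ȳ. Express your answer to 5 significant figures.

1.8756 × 10^6

Var(Ŷ) = N²·Var(ȳ) = N²·(1 − n/N)·s²/n.
f = 7299/34913 = 0.20906253; Var(ȳ) = 0.79093747·14.2/7299 = 0.0015387467.
Var(Ŷ) = 34913² · 0.0015387467 = 1.8756054 × 10^6.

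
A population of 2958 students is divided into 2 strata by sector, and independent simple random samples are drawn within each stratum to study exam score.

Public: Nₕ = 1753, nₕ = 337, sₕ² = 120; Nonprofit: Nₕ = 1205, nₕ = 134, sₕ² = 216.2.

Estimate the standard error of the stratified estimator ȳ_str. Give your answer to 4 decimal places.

0.5822

Var(ȳ_str) = Σₕ Wₕ²(1 − fₕ)sₕ²/nₕ with Wₕ = Nₕ/N, N = 2958.
Public: Wₕ = 0.59263016; term = 0.59263016²·(1 − 0.19224187)·120/337 = 0.10101833.
Nonprofit: Wₕ = 0.40736984; term = 0.40736984²·(1 − 0.11120332)·216.2/134 = 0.23797485.
Sum = 0.33899318.
SE = √(0.33899318) = 0.5822.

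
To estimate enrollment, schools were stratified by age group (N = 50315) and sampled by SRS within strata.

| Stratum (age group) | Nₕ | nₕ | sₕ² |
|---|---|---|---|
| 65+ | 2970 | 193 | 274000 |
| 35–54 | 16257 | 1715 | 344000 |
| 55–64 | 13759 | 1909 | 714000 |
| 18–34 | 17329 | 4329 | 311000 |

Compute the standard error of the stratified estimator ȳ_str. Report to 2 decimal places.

Var(ȳ_str) = Σₕ Wₕ²(1 − fₕ)sₕ²/nₕ with Wₕ = Nₕ/N, N = 50315.
65+: Wₕ = 0.05902812; term = 0.05902812²·(1 − 0.06498316)·274000/193 = 4.6252012.
35–54: Wₕ = 0.32310444; term = 0.32310444²·(1 − 0.10549302)·344000/1715 = 18.731127.
55–64: Wₕ = 0.27345722; term = 0.27345722²·(1 − 0.13874555)·714000/1909 = 24.0881.
18–34: Wₕ = 0.34441022; term = 0.34441022²·(1 − 0.24981245)·311000/4329 = 6.3928528.
Sum = 53.837281.
SE = √(53.837281) = 7.34.

7.34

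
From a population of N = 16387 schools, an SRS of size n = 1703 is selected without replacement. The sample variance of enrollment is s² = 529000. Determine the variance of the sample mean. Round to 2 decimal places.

278.35

Under SRS without replacement, Var(ȳ) = (1 − f)·s²/n with f = n/N = 1703/16387 = 0.10392384.
Var(ȳ) = (1 − 0.10392384)·529000/1703 = 0.89607616·310.6283 = 278.34662.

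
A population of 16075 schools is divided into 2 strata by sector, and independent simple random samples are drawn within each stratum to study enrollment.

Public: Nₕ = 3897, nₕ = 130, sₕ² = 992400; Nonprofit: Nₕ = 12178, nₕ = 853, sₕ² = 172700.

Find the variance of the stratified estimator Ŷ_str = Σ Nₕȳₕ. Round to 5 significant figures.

1.3999 × 10^11

Var(Ŷ_str) = Σₕ Nₕ²(1 − fₕ)sₕ²/nₕ.
Public: 3897²·(1 − 130/3897)·992400/130 = 1.1206485 × 10^11.
Nonprofit: 12178²·(1 − 853/12178)·172700/853 = 2.7922705 × 10^10.
Sum = 1.3998756 × 10^11.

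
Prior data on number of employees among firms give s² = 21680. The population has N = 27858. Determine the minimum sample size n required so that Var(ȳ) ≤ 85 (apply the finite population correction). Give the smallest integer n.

Without fpc, n₀ = s²/D = 21680/85 = 255.0588.
With fpc, (1 − n/N)·s²/n ≤ D requires n ≥ n₀/(1 + n₀/N) = 255.0588/(1 + 255.0588/27858) = 252.7448.
Rounding up, n = 253.

253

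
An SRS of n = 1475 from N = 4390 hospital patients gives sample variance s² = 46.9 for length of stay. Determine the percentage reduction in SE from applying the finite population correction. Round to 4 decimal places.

18.5132

f = n/N = 1475/4390 = 0.33599089.
SE_no-fpc = √(s²/n) = 0.17831604; SE_fpc = √((1−f)s²/n) = 0.14530395.
Ratio = √(1−f) = 0.81486754. Reduction = 100·(1 − 0.81486754) = 18.5132%.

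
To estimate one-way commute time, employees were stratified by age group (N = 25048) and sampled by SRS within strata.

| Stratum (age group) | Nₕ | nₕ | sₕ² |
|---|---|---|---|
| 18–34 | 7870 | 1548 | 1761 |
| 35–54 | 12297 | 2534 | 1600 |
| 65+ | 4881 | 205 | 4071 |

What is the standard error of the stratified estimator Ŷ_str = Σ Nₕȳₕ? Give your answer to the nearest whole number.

Var(Ŷ_str) = Σₕ Nₕ²(1 − fₕ)sₕ²/nₕ.
18–34: 7870²·(1 − 1548/7870)·1761/1548 = 5.6600155 × 10^7.
35–54: 12297²·(1 − 2534/12297)·1600/2534 = 7.5804648 × 10^7.
65+: 4881²·(1 − 205/4881)·4071/205 = 4.5324242 × 10^8.
Sum = 5.8564722 × 10^8.
SE = √(5.8564722 × 10^8) = 24200.

24200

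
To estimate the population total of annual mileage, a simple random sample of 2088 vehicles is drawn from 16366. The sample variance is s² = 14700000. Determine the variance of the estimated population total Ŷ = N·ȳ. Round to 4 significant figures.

1.645 × 10^12

Var(Ŷ) = N²·Var(ȳ) = N²·(1 − n/N)·s²/n.
f = 2088/16366 = 0.12758157; Var(ȳ) = 0.87241843·14700000/2088 = 6142.0263.
Var(Ŷ) = 16366² · 6142.0263 = 1.6451169 × 10^12.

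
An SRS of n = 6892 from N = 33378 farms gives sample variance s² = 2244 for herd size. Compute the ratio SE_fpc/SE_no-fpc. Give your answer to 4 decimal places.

0.8908

f = n/N = 6892/33378 = 0.20648331.
SE_no-fpc = √(s²/n) = 0.57060923; SE_fpc = √((1−f)s²/n) = 0.50829615.
Ratio = √(1−f) = 0.89079554.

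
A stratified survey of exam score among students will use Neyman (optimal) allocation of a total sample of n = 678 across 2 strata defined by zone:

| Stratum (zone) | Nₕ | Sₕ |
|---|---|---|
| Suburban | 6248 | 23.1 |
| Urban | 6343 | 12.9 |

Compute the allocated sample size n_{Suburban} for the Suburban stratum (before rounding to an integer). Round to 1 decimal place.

Neyman allocation: nₕ = n·NₕSₕ / Σⱼ NⱼSⱼ.
Σ NⱼSⱼ = 6248·23.1 + 6343·12.9 = 226153.5.
n_{Suburban} = 678·6248·23.1 / 226153.5 = 432.7.

432.7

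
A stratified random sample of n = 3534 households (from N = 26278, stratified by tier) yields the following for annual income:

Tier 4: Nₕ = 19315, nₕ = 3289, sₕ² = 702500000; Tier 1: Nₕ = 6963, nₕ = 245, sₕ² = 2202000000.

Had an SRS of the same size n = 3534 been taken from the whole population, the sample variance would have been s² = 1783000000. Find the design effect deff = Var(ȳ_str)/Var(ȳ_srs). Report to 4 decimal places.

Var(ȳ_str) = Σ Wₕ²(1−fₕ)sₕ²/nₕ with Wₕ = Nₕ/26278:
  Tier 4: (19315/26278)²·(1−3289/19315)·702500000/3289 = 95745.35
  Tier 1: (6963/26278)²·(1−245/6963)·2202000000/245 = 608839.76
  → Var(ȳ_str) = 704585.11.
Var(ȳ_srs) = (1 − 3534/26278)·1783000000/3534 = 436676.01.
deff = 704585.11 / 436676.01 = 1.6135.

1.6135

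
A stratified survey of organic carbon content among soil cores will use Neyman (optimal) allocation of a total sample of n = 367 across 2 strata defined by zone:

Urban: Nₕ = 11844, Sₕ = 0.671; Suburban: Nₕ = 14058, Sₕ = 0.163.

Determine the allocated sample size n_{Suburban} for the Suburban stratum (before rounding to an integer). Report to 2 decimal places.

82.14

Neyman allocation: nₕ = n·NₕSₕ / Σⱼ NⱼSⱼ.
Σ NⱼSⱼ = 11844·0.671 + 14058·0.163 = 10238.778.
n_{Suburban} = 367·14058·0.163 / 10238.778 = 82.14.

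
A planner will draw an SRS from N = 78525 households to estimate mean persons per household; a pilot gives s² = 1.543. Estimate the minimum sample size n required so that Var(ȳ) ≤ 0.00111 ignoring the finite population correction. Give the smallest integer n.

1391

Without fpc, n₀ = s²/D = 1.543/0.00111 = 1390.0901.
Rounding up, n = 1391.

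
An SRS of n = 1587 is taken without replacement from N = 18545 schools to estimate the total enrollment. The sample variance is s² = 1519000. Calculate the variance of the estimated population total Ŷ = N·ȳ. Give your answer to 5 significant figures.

Var(Ŷ) = N²·Var(ȳ) = N²·(1 − n/N)·s²/n.
f = 1587/18545 = 0.08557563; Var(ȳ) = 0.91442437·1519000/1587 = 875.24299.
Var(Ŷ) = 18545² · 875.24299 = 3.0101097 × 10^11.

3.0101 × 10^11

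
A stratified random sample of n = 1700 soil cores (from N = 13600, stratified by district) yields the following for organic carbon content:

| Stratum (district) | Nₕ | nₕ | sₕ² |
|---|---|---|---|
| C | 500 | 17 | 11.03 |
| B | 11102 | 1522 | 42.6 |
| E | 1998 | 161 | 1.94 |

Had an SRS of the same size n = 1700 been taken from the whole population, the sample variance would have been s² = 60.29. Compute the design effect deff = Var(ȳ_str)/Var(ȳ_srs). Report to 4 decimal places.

0.5537

Var(ȳ_str) = Σ Wₕ²(1−fₕ)sₕ²/nₕ with Wₕ = Nₕ/13600:
  C: (500/13600)²·(1−17/500)·11.03/17 = 8.4716091 × 10^-4
  B: (11102/13600)²·(1−1522/11102)·42.6/1522 = 0.016094736
  E: (1998/13600)²·(1−161/1998)·1.94/161 = 2.3911272 × 10^-4
  → Var(ȳ_str) = 0.01718101.
Var(ȳ_srs) = (1 − 1700/13600)·60.29/1700 = 0.031031618.
deff = 0.01718101 / 0.031031618 = 0.5537.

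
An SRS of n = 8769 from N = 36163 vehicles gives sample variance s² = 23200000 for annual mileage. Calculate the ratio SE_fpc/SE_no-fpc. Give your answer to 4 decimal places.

f = n/N = 8769/36163 = 0.24248541.
SE_no-fpc = √(s²/n) = 51.43621; SE_fpc = √((1−f)s²/n) = 44.767666.
Ratio = √(1−f) = 0.87035314.

0.8704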